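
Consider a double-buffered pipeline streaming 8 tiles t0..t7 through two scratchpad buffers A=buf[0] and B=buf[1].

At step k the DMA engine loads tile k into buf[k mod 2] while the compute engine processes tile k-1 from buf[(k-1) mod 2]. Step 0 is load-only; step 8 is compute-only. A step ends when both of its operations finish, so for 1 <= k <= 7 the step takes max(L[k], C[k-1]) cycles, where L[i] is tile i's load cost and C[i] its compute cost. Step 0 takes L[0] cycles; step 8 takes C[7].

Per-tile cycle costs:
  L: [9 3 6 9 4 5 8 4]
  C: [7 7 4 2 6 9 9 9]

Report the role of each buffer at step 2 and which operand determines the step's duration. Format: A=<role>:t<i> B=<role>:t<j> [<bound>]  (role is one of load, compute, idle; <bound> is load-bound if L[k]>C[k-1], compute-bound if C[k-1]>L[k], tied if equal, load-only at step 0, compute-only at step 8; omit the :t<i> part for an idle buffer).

step 2: A=load:t2 B=compute:t1 [compute-bound]

k=0 load=t0/9c comp=- wait=9 total=9
k=1 load=t1/3c comp=t0/7c wait=7 total=16
k=2 load=t2/6c comp=t1/7c wait=7 total=23
k=3 load=t3/9c comp=t2/4c wait=9 total=32
k=4 load=t4/4c comp=t3/2c wait=4 total=36
k=5 load=t5/5c comp=t4/6c wait=6 total=42
k=6 load=t6/8c comp=t5/9c wait=9 total=51
k=7 load=t7/4c comp=t6/9c wait=9 total=60
k=8 load=- comp=t7/9c wait=9 total=69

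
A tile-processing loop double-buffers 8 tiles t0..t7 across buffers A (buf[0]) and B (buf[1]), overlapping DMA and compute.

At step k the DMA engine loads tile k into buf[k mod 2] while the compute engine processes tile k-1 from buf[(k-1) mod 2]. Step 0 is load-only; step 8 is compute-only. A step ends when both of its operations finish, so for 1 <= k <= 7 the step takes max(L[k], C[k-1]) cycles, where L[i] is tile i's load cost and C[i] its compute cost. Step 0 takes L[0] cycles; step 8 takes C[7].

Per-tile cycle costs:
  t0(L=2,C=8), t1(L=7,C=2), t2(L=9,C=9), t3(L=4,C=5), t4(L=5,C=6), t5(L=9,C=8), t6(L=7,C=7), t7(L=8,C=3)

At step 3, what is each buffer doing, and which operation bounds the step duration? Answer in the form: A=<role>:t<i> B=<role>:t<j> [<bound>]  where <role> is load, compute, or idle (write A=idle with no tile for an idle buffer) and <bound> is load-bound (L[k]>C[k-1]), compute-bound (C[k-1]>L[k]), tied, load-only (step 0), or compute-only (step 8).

  0. 2=2c; end=2; A:t0 B:-
  1. max(7,8)=8c; end=10; A:t0 B:t1
  2. max(9,2)=9c; end=19; A:t2 B:t1
  3. max(4,9)=9c; end=28; A:t2 B:t3
  4. max(5,5)=5c; end=33; A:t4 B:t3
  5. max(9,6)=9c; end=42; A:t4 B:t5
  6. max(7,8)=8c; end=50; A:t6 B:t5
  7. max(8,7)=8c; end=58; A:t6 B:t7
  8. 3=3c; end=61; A:t6 B:t7

step 3: A=compute:t2 B=load:t3 [compute-bound]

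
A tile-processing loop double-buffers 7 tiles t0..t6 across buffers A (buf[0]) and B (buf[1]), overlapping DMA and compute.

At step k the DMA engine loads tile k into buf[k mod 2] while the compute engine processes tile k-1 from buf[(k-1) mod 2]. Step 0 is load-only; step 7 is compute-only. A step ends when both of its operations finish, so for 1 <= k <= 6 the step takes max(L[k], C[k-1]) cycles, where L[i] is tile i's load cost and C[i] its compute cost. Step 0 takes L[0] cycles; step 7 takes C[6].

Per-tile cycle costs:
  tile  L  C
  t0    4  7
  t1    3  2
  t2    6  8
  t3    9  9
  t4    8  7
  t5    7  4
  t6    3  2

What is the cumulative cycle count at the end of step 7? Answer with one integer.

step 0: L[0]=4 → dur=4, Σ=4 | A=load:t0 B=idle [load-only]
step 1: L[1]=3 C[0]=7 → dur=7, Σ=11 | A=compute:t0 B=load:t1 [compute-bound]
step 2: L[2]=6 C[1]=2 → dur=6, Σ=17 | A=load:t2 B=compute:t1 [load-bound]
step 3: L[3]=9 C[2]=8 → dur=9, Σ=26 | A=compute:t2 B=load:t3 [load-bound]
step 4: L[4]=8 C[3]=9 → dur=9, Σ=35 | A=load:t4 B=compute:t3 [compute-bound]
step 5: L[5]=7 C[4]=7 → dur=7, Σ=42 | A=compute:t4 B=load:t5 [tied]
step 6: L[6]=3 C[5]=4 → dur=4, Σ=46 | A=load:t6 B=compute:t5 [compute-bound]
step 7: C[6]=2 → dur=2, Σ=48 | A=compute:t6 B=idle [compute-only]

end_cycle[7] = 48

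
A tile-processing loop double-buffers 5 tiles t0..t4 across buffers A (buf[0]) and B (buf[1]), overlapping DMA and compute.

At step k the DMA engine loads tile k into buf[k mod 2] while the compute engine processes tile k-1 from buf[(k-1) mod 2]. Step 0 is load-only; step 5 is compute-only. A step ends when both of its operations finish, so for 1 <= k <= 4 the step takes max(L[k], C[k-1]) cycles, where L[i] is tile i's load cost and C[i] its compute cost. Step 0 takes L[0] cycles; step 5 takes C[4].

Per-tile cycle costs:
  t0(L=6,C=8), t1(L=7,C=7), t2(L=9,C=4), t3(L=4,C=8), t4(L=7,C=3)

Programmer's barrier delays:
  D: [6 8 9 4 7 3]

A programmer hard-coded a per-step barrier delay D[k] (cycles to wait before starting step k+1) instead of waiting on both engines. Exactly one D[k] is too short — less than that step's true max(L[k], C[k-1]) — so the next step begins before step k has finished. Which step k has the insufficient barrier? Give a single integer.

k=0 barrier L[0]=6→6c, D[0]=6 ok
k=1 barrier max(L[1]=7,C[0]=8)→8c, D[1]=8 ok
k=2 barrier max(L[2]=9,C[1]=7)→9c, D[2]=9 ok
k=3 barrier max(L[3]=4,C[2]=4)→4c, D[3]=4 ok
k=4 barrier max(L[4]=7,C[3]=8)→8c, D[4]=7 SHORT
k=5 barrier C[4]=3→3c, D[5]=3 ok

hazard at step 4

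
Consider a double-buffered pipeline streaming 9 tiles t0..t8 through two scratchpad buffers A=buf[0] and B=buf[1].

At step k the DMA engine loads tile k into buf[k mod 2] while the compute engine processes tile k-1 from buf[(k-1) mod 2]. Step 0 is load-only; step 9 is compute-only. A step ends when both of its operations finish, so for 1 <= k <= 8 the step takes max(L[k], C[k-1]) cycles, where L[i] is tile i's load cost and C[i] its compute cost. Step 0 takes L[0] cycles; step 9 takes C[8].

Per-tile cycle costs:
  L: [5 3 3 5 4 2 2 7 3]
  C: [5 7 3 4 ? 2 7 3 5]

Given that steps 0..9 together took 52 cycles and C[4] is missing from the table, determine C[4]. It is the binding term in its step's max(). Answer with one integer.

step 0 = dur = L[0]=5 = 5
step 1 = dur = max(L[1]=3, C[0]=5) = 5
step 2 = dur = max(L[2]=3, C[1]=7) = 7
step 3 = dur = max(L[3]=5, C[2]=3) = 5
step 4 = dur = max(L[4]=4, C[3]=4) = 4
step 5 = dur = max(L[5]=2, C[4]=?) = C[4]  (unknown; binding)
step 6 = dur = max(L[6]=2, C[5]=2) = 2
step 7 = dur = max(L[7]=7, C[6]=7) = 7
step 8 = dur = max(L[8]=3, C[7]=3) = 3
step 9 = dur = C[8]=5 = 5
sum of known step durations = 43
dur[5] = total - known = 52 - 43 = 9
C[4] is the binding max in step 5, so C[4] = dur[5] = 9

C[4] = 9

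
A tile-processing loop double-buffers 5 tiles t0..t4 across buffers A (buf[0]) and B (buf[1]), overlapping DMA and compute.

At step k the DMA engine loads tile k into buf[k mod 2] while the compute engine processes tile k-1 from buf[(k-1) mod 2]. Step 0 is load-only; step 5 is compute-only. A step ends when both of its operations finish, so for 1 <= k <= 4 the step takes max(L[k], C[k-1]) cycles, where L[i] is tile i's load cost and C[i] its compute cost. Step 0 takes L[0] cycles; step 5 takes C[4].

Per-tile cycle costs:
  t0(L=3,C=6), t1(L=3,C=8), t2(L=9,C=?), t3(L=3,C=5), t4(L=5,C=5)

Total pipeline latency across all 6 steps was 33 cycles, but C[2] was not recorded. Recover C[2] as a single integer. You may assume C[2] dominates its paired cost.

step 0 | dur = L[0]=3 = 3
step 1 | dur = max(L[1]=3, C[0]=6) = 6
step 2 | dur = max(L[2]=9, C[1]=8) = 9
step 3 | dur = max(L[3]=3, C[2]=?) = C[2]  (unknown; binding)
step 4 | dur = max(L[4]=5, C[3]=5) = 5
step 5 | dur = C[4]=5 = 5
sum of known step durations = 28
dur[3] = total - known = 33 - 28 = 5
C[2] is the binding max in step 3, so C[2] = dur[3] = 5

C[2] = 5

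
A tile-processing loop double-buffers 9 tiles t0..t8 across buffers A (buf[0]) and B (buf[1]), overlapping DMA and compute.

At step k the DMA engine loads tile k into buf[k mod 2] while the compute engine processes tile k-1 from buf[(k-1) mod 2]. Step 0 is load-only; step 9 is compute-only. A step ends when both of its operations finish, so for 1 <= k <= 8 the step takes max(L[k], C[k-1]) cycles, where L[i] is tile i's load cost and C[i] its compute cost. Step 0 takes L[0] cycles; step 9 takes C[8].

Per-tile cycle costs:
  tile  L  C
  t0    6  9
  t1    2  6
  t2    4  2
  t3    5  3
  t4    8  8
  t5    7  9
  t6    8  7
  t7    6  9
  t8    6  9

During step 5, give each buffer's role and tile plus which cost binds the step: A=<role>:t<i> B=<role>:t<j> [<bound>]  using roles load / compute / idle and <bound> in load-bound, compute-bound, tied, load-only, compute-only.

step 5: A=compute:t4 B=load:t5 [compute-bound]

  0. 6=6c; end=6; A:t0 B:-
  1. max(2,9)=9c; end=15; A:t0 B:t1
  2. max(4,6)=6c; end=21; A:t2 B:t1
  3. max(5,2)=5c; end=26; A:t2 B:t3
  4. max(8,3)=8c; end=34; A:t4 B:t3
  5. max(7,8)=8c; end=42; A:t4 B:t5
  6. max(8,9)=9c; end=51; A:t6 B:t5
  7. max(6,7)=7c; end=58; A:t6 B:t7
  8. max(6,9)=9c; end=67; A:t8 B:t7
  9. 9=9c; end=76; A:t8 B:t7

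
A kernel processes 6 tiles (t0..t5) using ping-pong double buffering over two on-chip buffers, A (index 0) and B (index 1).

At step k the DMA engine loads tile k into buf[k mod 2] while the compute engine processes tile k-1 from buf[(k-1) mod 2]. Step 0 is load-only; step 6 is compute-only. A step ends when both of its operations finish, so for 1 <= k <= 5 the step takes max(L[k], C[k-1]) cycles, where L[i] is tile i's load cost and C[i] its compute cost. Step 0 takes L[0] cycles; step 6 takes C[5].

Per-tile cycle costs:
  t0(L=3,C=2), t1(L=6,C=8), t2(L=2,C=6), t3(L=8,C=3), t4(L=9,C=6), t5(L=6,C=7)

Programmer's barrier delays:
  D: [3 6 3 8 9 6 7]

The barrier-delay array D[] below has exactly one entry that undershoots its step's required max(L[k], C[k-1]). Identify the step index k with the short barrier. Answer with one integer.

step 0: need L[0]=3 = 3; D[0]=3 ok
step 1: need max(L[1]=6,C[0]=2) = 6; D[1]=6 ok
step 2: need max(L[2]=2,C[1]=8) = 8; D[2]=3 SHORT
step 3: need max(L[3]=8,C[2]=6) = 8; D[3]=8 ok
step 4: need max(L[4]=9,C[3]=3) = 9; D[4]=9 ok
step 5: need max(L[5]=6,C[4]=6) = 6; D[5]=6 ok
step 6: need C[5]=7 = 7; D[6]=7 ok

hazard at step 2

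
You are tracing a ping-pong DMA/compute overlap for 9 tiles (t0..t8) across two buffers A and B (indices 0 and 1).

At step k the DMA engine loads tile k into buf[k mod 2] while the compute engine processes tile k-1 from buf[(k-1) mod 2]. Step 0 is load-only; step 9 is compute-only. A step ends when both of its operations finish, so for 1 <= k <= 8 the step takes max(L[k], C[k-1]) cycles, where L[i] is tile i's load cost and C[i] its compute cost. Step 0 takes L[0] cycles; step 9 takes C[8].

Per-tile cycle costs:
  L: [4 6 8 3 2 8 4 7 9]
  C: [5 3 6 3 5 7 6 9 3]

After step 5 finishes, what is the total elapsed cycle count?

end_cycle[5] = 35

k=0 load=t0/4c comp=- wait=4 total=4
k=1 load=t1/6c comp=t0/5c wait=6 total=10
k=2 load=t2/8c comp=t1/3c wait=8 total=18
k=3 load=t3/3c comp=t2/6c wait=6 total=24
k=4 load=t4/2c comp=t3/3c wait=3 total=27
k=5 load=t5/8c comp=t4/5c wait=8 total=35
k=6 load=t6/4c comp=t5/7c wait=7 total=42
k=7 load=t7/7c comp=t6/6c wait=7 total=49
k=8 load=t8/9c comp=t7/9c wait=9 total=58
k=9 load=- comp=t8/3c wait=3 total=61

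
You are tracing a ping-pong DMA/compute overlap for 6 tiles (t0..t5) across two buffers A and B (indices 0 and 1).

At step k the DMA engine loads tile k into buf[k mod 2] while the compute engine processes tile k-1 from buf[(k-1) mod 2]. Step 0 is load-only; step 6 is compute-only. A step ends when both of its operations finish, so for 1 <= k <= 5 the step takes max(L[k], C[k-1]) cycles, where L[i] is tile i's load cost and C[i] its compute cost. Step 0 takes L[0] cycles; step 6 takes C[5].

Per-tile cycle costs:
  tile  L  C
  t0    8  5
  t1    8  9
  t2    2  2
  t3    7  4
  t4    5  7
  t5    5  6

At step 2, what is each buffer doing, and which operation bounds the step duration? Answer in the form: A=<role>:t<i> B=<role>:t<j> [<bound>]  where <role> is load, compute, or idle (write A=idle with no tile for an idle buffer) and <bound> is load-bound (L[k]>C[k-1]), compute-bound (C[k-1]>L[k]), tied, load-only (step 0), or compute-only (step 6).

step 2: A=load:t2 B=compute:t1 [compute-bound]

  0. 8=8c; end=8; A:t0 B:-
  1. max(8,5)=8c; end=16; A:t0 B:t1
  2. max(2,9)=9c; end=25; A:t2 B:t1
  3. max(7,2)=7c; end=32; A:t2 B:t3
  4. max(5,4)=5c; end=37; A:t4 B:t3
  5. max(5,7)=7c; end=44; A:t4 B:t5
  6. 6=6c; end=50; A:t4 B:t5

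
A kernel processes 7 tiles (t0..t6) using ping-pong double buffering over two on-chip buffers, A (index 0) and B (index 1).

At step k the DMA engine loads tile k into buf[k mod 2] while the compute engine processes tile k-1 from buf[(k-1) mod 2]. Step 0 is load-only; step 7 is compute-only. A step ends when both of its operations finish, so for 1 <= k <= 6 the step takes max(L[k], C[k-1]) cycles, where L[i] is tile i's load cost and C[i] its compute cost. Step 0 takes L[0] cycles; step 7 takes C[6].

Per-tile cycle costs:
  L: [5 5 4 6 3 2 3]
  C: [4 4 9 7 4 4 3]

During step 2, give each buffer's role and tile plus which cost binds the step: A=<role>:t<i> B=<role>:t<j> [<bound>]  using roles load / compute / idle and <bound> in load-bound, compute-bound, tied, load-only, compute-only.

k=0 load=t0/5c comp=- wait=5 total=5
k=1 load=t1/5c comp=t0/4c wait=5 total=10
k=2 load=t2/4c comp=t1/4c wait=4 total=14
k=3 load=t3/6c comp=t2/9c wait=9 total=23
k=4 load=t4/3c comp=t3/7c wait=7 total=30
k=5 load=t5/2c comp=t4/4c wait=4 total=34
k=6 load=t6/3c comp=t5/4c wait=4 total=38
k=7 load=- comp=t6/3c wait=3 total=41

step 2: A=load:t2 B=compute:t1 [tied]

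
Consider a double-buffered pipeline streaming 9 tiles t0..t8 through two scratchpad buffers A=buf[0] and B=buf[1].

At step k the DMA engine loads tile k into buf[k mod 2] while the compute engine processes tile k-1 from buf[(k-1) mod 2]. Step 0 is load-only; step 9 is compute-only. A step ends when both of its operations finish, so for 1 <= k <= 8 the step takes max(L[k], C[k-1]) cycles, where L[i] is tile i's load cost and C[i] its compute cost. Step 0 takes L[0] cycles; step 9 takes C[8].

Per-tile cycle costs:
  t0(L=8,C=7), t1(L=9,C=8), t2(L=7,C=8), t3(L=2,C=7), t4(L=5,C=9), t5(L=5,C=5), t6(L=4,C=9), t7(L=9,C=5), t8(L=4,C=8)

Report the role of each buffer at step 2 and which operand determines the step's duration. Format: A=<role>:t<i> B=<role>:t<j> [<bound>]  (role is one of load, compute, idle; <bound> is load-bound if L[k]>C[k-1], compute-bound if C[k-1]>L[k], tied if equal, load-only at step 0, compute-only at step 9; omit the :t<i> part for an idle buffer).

step 2: A=load:t2 B=compute:t1 [compute-bound]

step 0: L[0]=8 → dur=8, Σ=8 | A=load:t0 B=idle [load-only]
step 1: L[1]=9 C[0]=7 → dur=9, Σ=17 | A=compute:t0 B=load:t1 [load-bound]
step 2: L[2]=7 C[1]=8 → dur=8, Σ=25 | A=load:t2 B=compute:t1 [compute-bound]
step 3: L[3]=2 C[2]=8 → dur=8, Σ=33 | A=compute:t2 B=load:t3 [compute-bound]
step 4: L[4]=5 C[3]=7 → dur=7, Σ=40 | A=load:t4 B=compute:t3 [compute-bound]
step 5: L[5]=5 C[4]=9 → dur=9, Σ=49 | A=compute:t4 B=load:t5 [compute-bound]
step 6: L[6]=4 C[5]=5 → dur=5, Σ=54 | A=load:t6 B=compute:t5 [compute-bound]
step 7: L[7]=9 C[6]=9 → dur=9, Σ=63 | A=compute:t6 B=load:t7 [tied]
step 8: L[8]=4 C[7]=5 → dur=5, Σ=68 | A=load:t8 B=compute:t7 [compute-bound]
step 9: C[8]=8 → dur=8, Σ=76 | A=compute:t8 B=idle [compute-only]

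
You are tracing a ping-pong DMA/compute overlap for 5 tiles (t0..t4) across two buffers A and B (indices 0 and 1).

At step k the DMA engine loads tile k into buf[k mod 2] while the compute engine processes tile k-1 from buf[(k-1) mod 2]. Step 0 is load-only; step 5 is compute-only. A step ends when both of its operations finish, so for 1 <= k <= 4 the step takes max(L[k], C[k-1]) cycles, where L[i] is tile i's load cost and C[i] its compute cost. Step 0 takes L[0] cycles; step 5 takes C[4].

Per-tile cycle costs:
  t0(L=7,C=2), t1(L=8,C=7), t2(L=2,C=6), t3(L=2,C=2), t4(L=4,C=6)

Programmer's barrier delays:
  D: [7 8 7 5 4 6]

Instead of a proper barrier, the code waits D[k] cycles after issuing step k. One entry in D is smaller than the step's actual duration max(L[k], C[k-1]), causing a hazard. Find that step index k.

k=0 barrier L[0]=7→7c, D[0]=7 ok
k=1 barrier max(L[1]=8,C[0]=2)→8c, D[1]=8 ok
k=2 barrier max(L[2]=2,C[1]=7)→7c, D[2]=7 ok
k=3 barrier max(L[3]=2,C[2]=6)→6c, D[3]=5 SHORT
k=4 barrier max(L[4]=4,C[3]=2)→4c, D[4]=4 ok
k=5 barrier C[4]=6→6c, D[5]=6 ok

hazard at step 3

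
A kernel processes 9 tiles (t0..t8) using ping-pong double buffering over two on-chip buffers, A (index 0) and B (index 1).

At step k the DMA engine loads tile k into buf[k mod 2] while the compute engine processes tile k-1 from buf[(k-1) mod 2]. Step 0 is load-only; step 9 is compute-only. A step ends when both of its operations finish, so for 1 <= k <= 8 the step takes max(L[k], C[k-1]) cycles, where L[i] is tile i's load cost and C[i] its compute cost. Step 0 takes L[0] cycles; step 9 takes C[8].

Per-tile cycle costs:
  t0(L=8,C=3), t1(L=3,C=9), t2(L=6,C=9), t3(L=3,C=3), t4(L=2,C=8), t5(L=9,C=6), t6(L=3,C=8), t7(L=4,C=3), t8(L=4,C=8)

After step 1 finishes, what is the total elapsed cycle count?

end_cycle[1] = 11

  0. 8=8c; end=8; A:t0 B:-
  1. max(3,3)=3c; end=11; A:t0 B:t1
  2. max(6,9)=9c; end=20; A:t2 B:t1
  3. max(3,9)=9c; end=29; A:t2 B:t3
  4. max(2,3)=3c; end=32; A:t4 B:t3
  5. max(9,8)=9c; end=41; A:t4 B:t5
  6. max(3,6)=6c; end=47; A:t6 B:t5
  7. max(4,8)=8c; end=55; A:t6 B:t7
  8. max(4,3)=4c; end=59; A:t8 B:t7
  9. 8=8c; end=67; A:t8 B:t7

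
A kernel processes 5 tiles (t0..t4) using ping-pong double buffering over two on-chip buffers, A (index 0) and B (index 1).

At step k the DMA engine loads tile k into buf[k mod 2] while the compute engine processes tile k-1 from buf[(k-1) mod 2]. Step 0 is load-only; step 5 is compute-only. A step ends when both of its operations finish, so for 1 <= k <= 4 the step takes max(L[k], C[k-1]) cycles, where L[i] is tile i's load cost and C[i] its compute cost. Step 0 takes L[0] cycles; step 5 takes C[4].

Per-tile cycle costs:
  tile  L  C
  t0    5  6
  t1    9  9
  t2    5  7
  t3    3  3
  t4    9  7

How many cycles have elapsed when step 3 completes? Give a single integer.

k=0 load=t0/5c comp=- wait=5 total=5
k=1 load=t1/9c comp=t0/6c wait=9 total=14
k=2 load=t2/5c comp=t1/9c wait=9 total=23
k=3 load=t3/3c comp=t2/7c wait=7 total=30
k=4 load=t4/9c comp=t3/3c wait=9 total=39
k=5 load=- comp=t4/7c wait=7 total=46

end_cycle[3] = 30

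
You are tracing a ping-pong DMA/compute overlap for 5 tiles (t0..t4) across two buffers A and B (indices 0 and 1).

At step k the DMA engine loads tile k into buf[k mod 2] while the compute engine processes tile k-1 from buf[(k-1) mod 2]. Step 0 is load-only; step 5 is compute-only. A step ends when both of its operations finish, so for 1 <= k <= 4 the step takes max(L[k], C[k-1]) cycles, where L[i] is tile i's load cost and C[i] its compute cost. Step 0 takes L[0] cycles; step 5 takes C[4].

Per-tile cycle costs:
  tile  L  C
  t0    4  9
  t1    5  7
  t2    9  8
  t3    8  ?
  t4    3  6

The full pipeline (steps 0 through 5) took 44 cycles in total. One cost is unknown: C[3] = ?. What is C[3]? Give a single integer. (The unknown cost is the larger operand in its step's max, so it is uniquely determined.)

step 0: dur = L[0]=4 = 4
step 1: dur = max(L[1]=5, C[0]=9) = 9
step 2: dur = max(L[2]=9, C[1]=7) = 9
step 3: dur = max(L[3]=8, C[2]=8) = 8
step 4: dur = max(L[4]=3, C[3]=?) = C[3]  (unknown; binding)
step 5: dur = C[4]=6 = 6
sum of known step durations = 36
dur[4] = total - known = 44 - 36 = 8
C[3] is the binding max in step 4, so C[3] = dur[4] = 8

C[3] = 8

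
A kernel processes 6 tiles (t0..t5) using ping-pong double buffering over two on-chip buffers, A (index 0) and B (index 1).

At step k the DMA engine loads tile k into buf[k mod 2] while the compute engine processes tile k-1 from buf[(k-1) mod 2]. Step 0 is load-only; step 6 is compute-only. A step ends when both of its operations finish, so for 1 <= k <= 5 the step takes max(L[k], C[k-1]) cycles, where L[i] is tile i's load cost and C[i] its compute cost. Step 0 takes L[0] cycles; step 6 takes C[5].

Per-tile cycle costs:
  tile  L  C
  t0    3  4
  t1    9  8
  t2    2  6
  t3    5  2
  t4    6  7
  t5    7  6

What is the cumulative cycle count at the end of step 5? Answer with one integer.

[0] DMA t0→A (3c) ∥ CU idle ⇒ 3c, clock 3
[1] DMA t1→B (9c) ∥ CU A:t0 (4c) ⇒ 9c, clock 12
[2] DMA t2→A (2c) ∥ CU B:t1 (8c) ⇒ 8c, clock 20
[3] DMA t3→B (5c) ∥ CU A:t2 (6c) ⇒ 6c, clock 26
[4] DMA t4→A (6c) ∥ CU B:t3 (2c) ⇒ 6c, clock 32
[5] DMA t5→B (7c) ∥ CU A:t4 (7c) ⇒ 7c, clock 39
[6] DMA idle ∥ CU B:t5 (6c) ⇒ 6c, clock 45

end_cycle[5] = 39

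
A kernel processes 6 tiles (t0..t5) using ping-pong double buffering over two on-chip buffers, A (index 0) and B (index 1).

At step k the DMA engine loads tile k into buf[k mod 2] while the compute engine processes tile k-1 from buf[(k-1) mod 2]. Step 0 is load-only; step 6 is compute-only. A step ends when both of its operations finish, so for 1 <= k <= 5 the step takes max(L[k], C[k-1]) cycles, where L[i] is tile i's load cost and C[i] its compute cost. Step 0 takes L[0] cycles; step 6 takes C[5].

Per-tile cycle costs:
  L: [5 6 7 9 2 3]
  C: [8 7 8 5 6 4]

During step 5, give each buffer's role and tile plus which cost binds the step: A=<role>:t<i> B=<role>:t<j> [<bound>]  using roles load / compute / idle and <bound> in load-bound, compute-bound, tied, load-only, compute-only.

step 0: L[0]=5 → dur=5, Σ=5 | A=load:t0 B=idle [load-only]
step 1: L[1]=6 C[0]=8 → dur=8, Σ=13 | A=compute:t0 B=load:t1 [compute-bound]
step 2: L[2]=7 C[1]=7 → dur=7, Σ=20 | A=load:t2 B=compute:t1 [tied]
step 3: L[3]=9 C[2]=8 → dur=9, Σ=29 | A=compute:t2 B=load:t3 [load-bound]
step 4: L[4]=2 C[3]=5 → dur=5, Σ=34 | A=load:t4 B=compute:t3 [compute-bound]
step 5: L[5]=3 C[4]=6 → dur=6, Σ=40 | A=compute:t4 B=load:t5 [compute-bound]
step 6: C[5]=4 → dur=4, Σ=44 | A=idle B=compute:t5 [compute-only]

step 5: A=compute:t4 B=load:t5 [compute-bound]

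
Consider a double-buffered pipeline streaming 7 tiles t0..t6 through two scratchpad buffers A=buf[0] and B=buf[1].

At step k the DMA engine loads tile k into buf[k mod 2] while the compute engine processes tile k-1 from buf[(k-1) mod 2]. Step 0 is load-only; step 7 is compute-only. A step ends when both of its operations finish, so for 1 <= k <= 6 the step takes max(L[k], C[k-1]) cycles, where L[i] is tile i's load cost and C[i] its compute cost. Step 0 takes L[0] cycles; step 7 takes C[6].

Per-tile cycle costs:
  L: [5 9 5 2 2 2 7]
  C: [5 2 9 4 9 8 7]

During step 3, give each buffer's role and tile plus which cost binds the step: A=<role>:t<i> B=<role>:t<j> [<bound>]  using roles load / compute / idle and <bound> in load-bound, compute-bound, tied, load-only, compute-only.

step 3: A=compute:t2 B=load:t3 [compute-bound]

step 0: L[0]=5 → dur=5, Σ=5 | A=load:t0 B=idle [load-only]
step 1: L[1]=9 C[0]=5 → dur=9, Σ=14 | A=compute:t0 B=load:t1 [load-bound]
step 2: L[2]=5 C[1]=2 → dur=5, Σ=19 | A=load:t2 B=compute:t1 [load-bound]
step 3: L[3]=2 C[2]=9 → dur=9, Σ=28 | A=compute:t2 B=load:t3 [compute-bound]
step 4: L[4]=2 C[3]=4 → dur=4, Σ=32 | A=load:t4 B=compute:t3 [compute-bound]
step 5: L[5]=2 C[4]=9 → dur=9, Σ=41 | A=compute:t4 B=load:t5 [compute-bound]
step 6: L[6]=7 C[5]=8 → dur=8, Σ=49 | A=load:t6 B=compute:t5 [compute-bound]
step 7: C[6]=7 → dur=7, Σ=56 | A=compute:t6 B=idle [compute-only]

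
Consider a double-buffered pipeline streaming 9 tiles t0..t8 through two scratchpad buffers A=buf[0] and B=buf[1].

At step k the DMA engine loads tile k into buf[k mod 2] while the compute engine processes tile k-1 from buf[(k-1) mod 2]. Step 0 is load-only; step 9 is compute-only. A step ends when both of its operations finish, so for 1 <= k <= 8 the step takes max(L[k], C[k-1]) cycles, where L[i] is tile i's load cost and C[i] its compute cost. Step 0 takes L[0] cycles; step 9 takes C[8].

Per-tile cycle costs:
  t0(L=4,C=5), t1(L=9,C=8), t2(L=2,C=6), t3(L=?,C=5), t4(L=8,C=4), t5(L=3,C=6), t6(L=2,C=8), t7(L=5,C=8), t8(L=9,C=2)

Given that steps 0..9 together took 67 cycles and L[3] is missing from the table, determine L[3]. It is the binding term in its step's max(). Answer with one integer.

L[3] = 9

step 0 | dur = L[0]=4 = 4
step 1 | dur = max(L[1]=9, C[0]=5) = 9
step 2 | dur = max(L[2]=2, C[1]=8) = 8
step 3 | dur = max(L[3]=?, C[2]=6) = L[3]  (unknown; binding)
step 4 | dur = max(L[4]=8, C[3]=5) = 8
step 5 | dur = max(L[5]=3, C[4]=4) = 4
step 6 | dur = max(L[6]=2, C[5]=6) = 6
step 7 | dur = max(L[7]=5, C[6]=8) = 8
step 8 | dur = max(L[8]=9, C[7]=8) = 9
step 9 | dur = C[8]=2 = 2
sum of known step durations = 58
dur[3] = total - known = 67 - 58 = 9
L[3] is the binding max in step 3, so L[3] = dur[3] = 9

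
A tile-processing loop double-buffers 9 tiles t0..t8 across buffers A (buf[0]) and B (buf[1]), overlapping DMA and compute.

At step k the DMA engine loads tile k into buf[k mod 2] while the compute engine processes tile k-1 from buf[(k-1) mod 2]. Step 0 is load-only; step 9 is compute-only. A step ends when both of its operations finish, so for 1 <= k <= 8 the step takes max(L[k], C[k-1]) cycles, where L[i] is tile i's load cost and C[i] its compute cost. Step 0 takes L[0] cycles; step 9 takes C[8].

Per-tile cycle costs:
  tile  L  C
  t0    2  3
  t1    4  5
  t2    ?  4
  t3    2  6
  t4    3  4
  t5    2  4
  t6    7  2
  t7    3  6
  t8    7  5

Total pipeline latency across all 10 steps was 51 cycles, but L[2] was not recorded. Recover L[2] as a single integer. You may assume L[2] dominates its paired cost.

step 0 → dur = L[0]=2 = 2
step 1 → dur = max(L[1]=4, C[0]=3) = 4
step 2 → dur = max(L[2]=?, C[1]=5) = L[2]  (unknown; binding)
step 3 → dur = max(L[3]=2, C[2]=4) = 4
step 4 → dur = max(L[4]=3, C[3]=6) = 6
step 5 → dur = max(L[5]=2, C[4]=4) = 4
step 6 → dur = max(L[6]=7, C[5]=4) = 7
step 7 → dur = max(L[7]=3, C[6]=2) = 3
step 8 → dur = max(L[8]=7, C[7]=6) = 7
step 9 → dur = C[8]=5 = 5
sum of known step durations = 42
dur[2] = total - known = 51 - 42 = 9
L[2] is the binding max in step 2, so L[2] = dur[2] = 9

L[2] = 9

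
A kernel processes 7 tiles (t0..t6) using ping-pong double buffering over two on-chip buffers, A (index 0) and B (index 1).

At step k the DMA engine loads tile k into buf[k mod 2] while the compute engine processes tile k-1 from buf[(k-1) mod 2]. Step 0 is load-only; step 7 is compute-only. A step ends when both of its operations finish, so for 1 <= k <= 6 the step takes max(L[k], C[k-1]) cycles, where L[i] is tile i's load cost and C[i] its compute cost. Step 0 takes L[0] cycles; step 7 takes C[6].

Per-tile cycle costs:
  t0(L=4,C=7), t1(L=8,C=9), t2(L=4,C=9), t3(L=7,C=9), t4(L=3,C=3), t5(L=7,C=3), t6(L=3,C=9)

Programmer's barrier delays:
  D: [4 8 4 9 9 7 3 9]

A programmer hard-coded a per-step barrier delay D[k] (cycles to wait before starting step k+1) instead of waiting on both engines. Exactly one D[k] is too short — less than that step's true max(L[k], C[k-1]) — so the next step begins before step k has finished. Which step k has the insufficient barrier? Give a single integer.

step 0: need L[0]=4 = 4; D[0]=4 ok
step 1: need max(L[1]=8,C[0]=7) = 8; D[1]=8 ok
step 2: need max(L[2]=4,C[1]=9) = 9; D[2]=4 SHORT
step 3: need max(L[3]=7,C[2]=9) = 9; D[3]=9 ok
step 4: need max(L[4]=3,C[3]=9) = 9; D[4]=9 ok
step 5: need max(L[5]=7,C[4]=3) = 7; D[5]=7 ok
step 6: need max(L[6]=3,C[5]=3) = 3; D[6]=3 ok
step 7: need C[6]=9 = 9; D[7]=9 ok

hazard at step 2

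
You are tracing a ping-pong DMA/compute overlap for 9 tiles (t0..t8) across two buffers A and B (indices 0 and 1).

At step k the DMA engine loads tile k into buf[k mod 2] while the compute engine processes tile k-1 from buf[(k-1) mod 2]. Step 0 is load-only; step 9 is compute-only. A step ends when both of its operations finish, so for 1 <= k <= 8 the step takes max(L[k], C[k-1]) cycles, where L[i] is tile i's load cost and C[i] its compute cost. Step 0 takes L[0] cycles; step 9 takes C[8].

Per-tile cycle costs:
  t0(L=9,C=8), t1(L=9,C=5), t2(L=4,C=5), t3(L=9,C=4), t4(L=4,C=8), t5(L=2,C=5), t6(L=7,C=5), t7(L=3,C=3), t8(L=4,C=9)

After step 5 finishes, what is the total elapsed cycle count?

  0. 9=9c; end=9; A:t0 B:-
  1. max(9,8)=9c; end=18; A:t0 B:t1
  2. max(4,5)=5c; end=23; A:t2 B:t1
  3. max(9,5)=9c; end=32; A:t2 B:t3
  4. max(4,4)=4c; end=36; A:t4 B:t3
  5. max(2,8)=8c; end=44; A:t4 B:t5
  6. max(7,5)=7c; end=51; A:t6 B:t5
  7. max(3,5)=5c; end=56; A:t6 B:t7
  8. max(4,3)=4c; end=60; A:t8 B:t7
  9. 9=9c; end=69; A:t8 B:t7

end_cycle[5] = 44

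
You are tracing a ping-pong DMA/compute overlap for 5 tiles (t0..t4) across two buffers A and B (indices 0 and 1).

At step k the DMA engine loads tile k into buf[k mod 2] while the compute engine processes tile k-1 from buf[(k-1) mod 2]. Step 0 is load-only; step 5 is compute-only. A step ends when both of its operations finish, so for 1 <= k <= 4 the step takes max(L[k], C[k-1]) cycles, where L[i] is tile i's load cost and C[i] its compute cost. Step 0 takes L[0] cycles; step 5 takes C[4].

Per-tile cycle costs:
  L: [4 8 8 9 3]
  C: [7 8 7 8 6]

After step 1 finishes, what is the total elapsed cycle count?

k=0 load=t0/4c comp=- wait=4 total=4
k=1 load=t1/8c comp=t0/7c wait=8 total=12
k=2 load=t2/8c comp=t1/8c wait=8 total=20
k=3 load=t3/9c comp=t2/7c wait=9 total=29
k=4 load=t4/3c comp=t3/8c wait=8 total=37
k=5 load=- comp=t4/6c wait=6 total=43

end_cycle[1] = 12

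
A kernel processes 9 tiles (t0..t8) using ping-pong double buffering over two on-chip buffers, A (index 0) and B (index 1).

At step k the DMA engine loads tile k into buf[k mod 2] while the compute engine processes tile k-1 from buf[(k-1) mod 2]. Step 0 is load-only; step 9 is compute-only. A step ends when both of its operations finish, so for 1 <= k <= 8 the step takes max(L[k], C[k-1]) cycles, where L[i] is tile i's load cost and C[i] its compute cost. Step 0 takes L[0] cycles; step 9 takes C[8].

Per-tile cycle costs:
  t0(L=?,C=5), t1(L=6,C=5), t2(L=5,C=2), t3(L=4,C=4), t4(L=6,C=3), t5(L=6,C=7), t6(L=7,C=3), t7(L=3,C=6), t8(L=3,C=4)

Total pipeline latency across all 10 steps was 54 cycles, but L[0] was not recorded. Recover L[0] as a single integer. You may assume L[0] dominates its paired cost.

step 0 | dur = L[0]=? = L[0]  (unknown; binding)
step 1 | dur = max(L[1]=6, C[0]=5) = 6
step 2 | dur = max(L[2]=5, C[1]=5) = 5
step 3 | dur = max(L[3]=4, C[2]=2) = 4
step 4 | dur = max(L[4]=6, C[3]=4) = 6
step 5 | dur = max(L[5]=6, C[4]=3) = 6
step 6 | dur = max(L[6]=7, C[5]=7) = 7
step 7 | dur = max(L[7]=3, C[6]=3) = 3
step 8 | dur = max(L[8]=3, C[7]=6) = 6
step 9 | dur = C[8]=4 = 4
sum of known step durations = 47
dur[0] = total - known = 54 - 47 = 7
L[0] is the binding max in step 0, so L[0] = dur[0] = 7

L[0] = 7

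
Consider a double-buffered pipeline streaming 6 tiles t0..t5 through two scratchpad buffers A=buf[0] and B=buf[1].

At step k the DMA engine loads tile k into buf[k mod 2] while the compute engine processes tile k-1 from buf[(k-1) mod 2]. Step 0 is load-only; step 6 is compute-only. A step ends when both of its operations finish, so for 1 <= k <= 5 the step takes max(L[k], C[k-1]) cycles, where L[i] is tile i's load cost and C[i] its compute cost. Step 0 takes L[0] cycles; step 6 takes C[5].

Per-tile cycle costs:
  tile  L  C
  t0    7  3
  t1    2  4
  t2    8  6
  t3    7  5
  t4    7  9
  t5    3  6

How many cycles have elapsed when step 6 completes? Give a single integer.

k=0 load=t0/7c comp=- wait=7 total=7
k=1 load=t1/2c comp=t0/3c wait=3 total=10
k=2 load=t2/8c comp=t1/4c wait=8 total=18
k=3 load=t3/7c comp=t2/6c wait=7 total=25
k=4 load=t4/7c comp=t3/5c wait=7 total=32
k=5 load=t5/3c comp=t4/9c wait=9 total=41
k=6 load=- comp=t5/6c wait=6 total=47

end_cycle[6] = 47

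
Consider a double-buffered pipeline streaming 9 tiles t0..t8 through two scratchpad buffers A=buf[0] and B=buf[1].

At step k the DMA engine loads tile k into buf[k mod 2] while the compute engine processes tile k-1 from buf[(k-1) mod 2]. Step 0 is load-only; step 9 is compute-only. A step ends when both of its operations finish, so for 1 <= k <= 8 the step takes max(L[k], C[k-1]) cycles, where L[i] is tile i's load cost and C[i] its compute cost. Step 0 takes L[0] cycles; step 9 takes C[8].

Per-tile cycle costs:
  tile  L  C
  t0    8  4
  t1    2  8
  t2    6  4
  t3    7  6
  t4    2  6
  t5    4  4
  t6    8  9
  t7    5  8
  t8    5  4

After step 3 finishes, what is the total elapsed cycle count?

end_cycle[3] = 27

  0. 8=8c; end=8; A:t0 B:-
  1. max(2,4)=4c; end=12; A:t0 B:t1
  2. max(6,8)=8c; end=20; A:t2 B:t1
  3. max(7,4)=7c; end=27; A:t2 B:t3
  4. max(2,6)=6c; end=33; A:t4 B:t3
  5. max(4,6)=6c; end=39; A:t4 B:t5
  6. max(8,4)=8c; end=47; A:t6 B:t5
  7. max(5,9)=9c; end=56; A:t6 B:t7
  8. max(5,8)=8c; end=64; A:t8 B:t7
  9. 4=4c; end=68; A:t8 B:t7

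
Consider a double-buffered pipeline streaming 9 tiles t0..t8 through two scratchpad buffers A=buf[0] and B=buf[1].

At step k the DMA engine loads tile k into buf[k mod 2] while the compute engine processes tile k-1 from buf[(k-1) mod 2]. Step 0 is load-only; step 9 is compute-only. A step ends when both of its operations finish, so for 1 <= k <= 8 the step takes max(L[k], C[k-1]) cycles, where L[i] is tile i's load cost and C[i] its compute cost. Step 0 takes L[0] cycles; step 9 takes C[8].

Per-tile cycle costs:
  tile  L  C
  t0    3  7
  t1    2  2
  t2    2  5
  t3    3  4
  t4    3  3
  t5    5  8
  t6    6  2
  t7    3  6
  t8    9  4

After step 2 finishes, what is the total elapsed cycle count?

[0] DMA t0→A (3c) ∥ CU idle ⇒ 3c, clock 3
[1] DMA t1→B (2c) ∥ CU A:t0 (7c) ⇒ 7c, clock 10
[2] DMA t2→A (2c) ∥ CU B:t1 (2c) ⇒ 2c, clock 12
[3] DMA t3→B (3c) ∥ CU A:t2 (5c) ⇒ 5c, clock 17
[4] DMA t4→A (3c) ∥ CU B:t3 (4c) ⇒ 4c, clock 21
[5] DMA t5→B (5c) ∥ CU A:t4 (3c) ⇒ 5c, clock 26
[6] DMA t6→A (6c) ∥ CU B:t5 (8c) ⇒ 8c, clock 34
[7] DMA t7→B (3c) ∥ CU A:t6 (2c) ⇒ 3c, clock 37
[8] DMA t8→A (9c) ∥ CU B:t7 (6c) ⇒ 9c, clock 46
[9] DMA idle ∥ CU A:t8 (4c) ⇒ 4c, clock 50

end_cycle[2] = 12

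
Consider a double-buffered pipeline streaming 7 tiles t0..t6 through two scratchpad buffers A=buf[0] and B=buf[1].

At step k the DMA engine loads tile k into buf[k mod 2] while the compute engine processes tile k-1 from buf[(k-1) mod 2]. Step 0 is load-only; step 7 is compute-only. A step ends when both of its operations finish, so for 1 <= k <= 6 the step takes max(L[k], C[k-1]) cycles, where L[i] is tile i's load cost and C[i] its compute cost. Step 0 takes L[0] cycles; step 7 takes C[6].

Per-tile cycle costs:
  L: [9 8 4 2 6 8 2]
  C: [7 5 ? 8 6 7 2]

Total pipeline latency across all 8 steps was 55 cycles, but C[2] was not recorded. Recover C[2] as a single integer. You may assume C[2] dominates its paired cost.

step 0 | dur = L[0]=9 = 9
step 1 | dur = max(L[1]=8, C[0]=7) = 8
step 2 | dur = max(L[2]=4, C[1]=5) = 5
step 3 | dur = max(L[3]=2, C[2]=?) = C[2]  (unknown; binding)
step 4 | dur = max(L[4]=6, C[3]=8) = 8
step 5 | dur = max(L[5]=8, C[4]=6) = 8
step 6 | dur = max(L[6]=2, C[5]=7) = 7
step 7 | dur = C[6]=2 = 2
sum of known step durations = 47
dur[3] = total - known = 55 - 47 = 8
C[2] is the binding max in step 3, so C[2] = dur[3] = 8

C[2] = 8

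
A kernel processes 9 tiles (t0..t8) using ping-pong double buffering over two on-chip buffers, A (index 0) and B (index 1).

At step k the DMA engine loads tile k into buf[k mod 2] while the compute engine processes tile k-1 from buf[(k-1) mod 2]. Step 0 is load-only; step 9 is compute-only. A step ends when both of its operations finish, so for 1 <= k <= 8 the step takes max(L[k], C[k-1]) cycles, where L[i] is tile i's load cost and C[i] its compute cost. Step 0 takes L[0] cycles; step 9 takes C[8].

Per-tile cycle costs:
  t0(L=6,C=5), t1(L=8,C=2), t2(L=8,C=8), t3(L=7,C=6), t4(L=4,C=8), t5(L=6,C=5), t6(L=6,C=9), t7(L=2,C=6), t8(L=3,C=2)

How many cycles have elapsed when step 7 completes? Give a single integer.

end_cycle[7] = 59

  0. 6=6c; end=6; A:t0 B:-
  1. max(8,5)=8c; end=14; A:t0 B:t1
  2. max(8,2)=8c; end=22; A:t2 B:t1
  3. max(7,8)=8c; end=30; A:t2 B:t3
  4. max(4,6)=6c; end=36; A:t4 B:t3
  5. max(6,8)=8c; end=44; A:t4 B:t5
  6. max(6,5)=6c; end=50; A:t6 B:t5
  7. max(2,9)=9c; end=59; A:t6 B:t7
  8. max(3,6)=6c; end=65; A:t8 B:t7
  9. 2=2c; end=67; A:t8 B:t7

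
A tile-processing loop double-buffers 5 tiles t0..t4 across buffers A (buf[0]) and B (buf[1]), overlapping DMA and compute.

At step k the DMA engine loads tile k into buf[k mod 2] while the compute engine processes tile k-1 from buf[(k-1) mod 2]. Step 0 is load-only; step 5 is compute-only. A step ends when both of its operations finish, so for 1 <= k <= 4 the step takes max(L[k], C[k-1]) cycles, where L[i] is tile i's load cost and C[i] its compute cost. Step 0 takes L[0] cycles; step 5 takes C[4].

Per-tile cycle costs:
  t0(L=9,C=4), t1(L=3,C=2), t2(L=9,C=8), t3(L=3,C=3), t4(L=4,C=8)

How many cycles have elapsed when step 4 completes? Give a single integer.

end_cycle[4] = 34

[0] DMA t0→A (9c) ∥ CU idle ⇒ 9c, clock 9
[1] DMA t1→B (3c) ∥ CU A:t0 (4c) ⇒ 4c, clock 13
[2] DMA t2→A (9c) ∥ CU B:t1 (2c) ⇒ 9c, clock 22
[3] DMA t3→B (3c) ∥ CU A:t2 (8c) ⇒ 8c, clock 30
[4] DMA t4→A (4c) ∥ CU B:t3 (3c) ⇒ 4c, clock 34
[5] DMA idle ∥ CU A:t4 (8c) ⇒ 8c, clock 42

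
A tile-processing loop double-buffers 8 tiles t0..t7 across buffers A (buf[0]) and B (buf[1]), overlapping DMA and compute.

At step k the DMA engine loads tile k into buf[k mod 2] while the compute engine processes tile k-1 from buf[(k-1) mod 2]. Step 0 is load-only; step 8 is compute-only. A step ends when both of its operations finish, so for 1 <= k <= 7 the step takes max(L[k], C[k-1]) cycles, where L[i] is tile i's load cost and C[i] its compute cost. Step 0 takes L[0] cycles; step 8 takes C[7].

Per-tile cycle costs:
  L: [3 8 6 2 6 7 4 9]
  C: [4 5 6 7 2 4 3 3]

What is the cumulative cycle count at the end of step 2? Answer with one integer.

end_cycle[2] = 17

  0. 3=3c; end=3; A:t0 B:-
  1. max(8,4)=8c; end=11; A:t0 B:t1
  2. max(6,5)=6c; end=17; A:t2 B:t1
  3. max(2,6)=6c; end=23; A:t2 B:t3
  4. max(6,7)=7c; end=30; A:t4 B:t3
  5. max(7,2)=7c; end=37; A:t4 B:t5
  6. max(4,4)=4c; end=41; A:t6 B:t5
  7. max(9,3)=9c; end=50; A:t6 B:t7
  8. 3=3c; end=53; A:t6 B:t7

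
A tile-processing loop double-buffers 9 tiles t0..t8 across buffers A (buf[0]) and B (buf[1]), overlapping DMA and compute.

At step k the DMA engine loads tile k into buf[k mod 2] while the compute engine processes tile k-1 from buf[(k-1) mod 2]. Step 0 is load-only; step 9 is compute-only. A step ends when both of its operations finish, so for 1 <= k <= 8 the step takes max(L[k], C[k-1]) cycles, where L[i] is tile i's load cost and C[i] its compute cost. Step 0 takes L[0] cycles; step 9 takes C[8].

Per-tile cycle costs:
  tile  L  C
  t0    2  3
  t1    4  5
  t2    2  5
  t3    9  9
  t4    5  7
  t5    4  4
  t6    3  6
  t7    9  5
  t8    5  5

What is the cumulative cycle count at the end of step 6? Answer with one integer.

end_cycle[6] = 40

step 0: L[0]=2 → dur=2, Σ=2 | A=load:t0 B=idle [load-only]
step 1: L[1]=4 C[0]=3 → dur=4, Σ=6 | A=compute:t0 B=load:t1 [load-bound]
step 2: L[2]=2 C[1]=5 → dur=5, Σ=11 | A=load:t2 B=compute:t1 [compute-bound]
step 3: L[3]=9 C[2]=5 → dur=9, Σ=20 | A=compute:t2 B=load:t3 [load-bound]
step 4: L[4]=5 C[3]=9 → dur=9, Σ=29 | A=load:t4 B=compute:t3 [compute-bound]
step 5: L[5]=4 C[4]=7 → dur=7, Σ=36 | A=compute:t4 B=load:t5 [compute-bound]
step 6: L[6]=3 C[5]=4 → dur=4, Σ=40 | A=load:t6 B=compute:t5 [compute-bound]
step 7: L[7]=9 C[6]=6 → dur=9, Σ=49 | A=compute:t6 B=load:t7 [load-bound]
step 8: L[8]=5 C[7]=5 → dur=5, Σ=54 | A=load:t8 B=compute:t7 [tied]
step 9: C[8]=5 → dur=5, Σ=59 | A=compute:t8 B=idle [compute-only]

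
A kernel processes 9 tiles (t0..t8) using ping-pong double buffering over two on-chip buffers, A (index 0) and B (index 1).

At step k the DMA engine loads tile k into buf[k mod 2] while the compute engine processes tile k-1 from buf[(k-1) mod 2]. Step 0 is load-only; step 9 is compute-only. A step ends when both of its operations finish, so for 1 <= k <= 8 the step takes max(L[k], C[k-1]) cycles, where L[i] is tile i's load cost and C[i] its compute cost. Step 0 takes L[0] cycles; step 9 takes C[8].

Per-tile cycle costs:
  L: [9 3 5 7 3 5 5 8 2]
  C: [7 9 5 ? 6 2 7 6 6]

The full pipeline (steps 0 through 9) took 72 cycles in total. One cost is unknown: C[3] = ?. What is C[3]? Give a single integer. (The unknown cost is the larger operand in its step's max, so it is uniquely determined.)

step 0: dur = L[0]=9 = 9
step 1: dur = max(L[1]=3, C[0]=7) = 7
step 2: dur = max(L[2]=5, C[1]=9) = 9
step 3: dur = max(L[3]=7, C[2]=5) = 7
step 4: dur = max(L[4]=3, C[3]=?) = C[3]  (unknown; binding)
step 5: dur = max(L[5]=5, C[4]=6) = 6
step 6: dur = max(L[6]=5, C[5]=2) = 5
step 7: dur = max(L[7]=8, C[6]=7) = 8
step 8: dur = max(L[8]=2, C[7]=6) = 6
step 9: dur = C[8]=6 = 6
sum of known step durations = 63
dur[4] = total - known = 72 - 63 = 9
C[3] is the binding max in step 4, so C[3] = dur[4] = 9

C[3] = 9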